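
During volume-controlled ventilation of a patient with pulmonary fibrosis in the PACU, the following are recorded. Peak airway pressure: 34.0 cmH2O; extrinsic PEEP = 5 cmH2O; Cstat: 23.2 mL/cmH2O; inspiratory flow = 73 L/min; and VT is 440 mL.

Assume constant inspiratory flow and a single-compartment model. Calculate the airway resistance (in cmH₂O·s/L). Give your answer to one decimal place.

8.2

Flow: 73 L/min ÷ 60 = 1.2167 L/s.
Equation of motion (constant flow): PIP = Vt/C + R·V̇ + PEEP.
R·V̇ = PIP − Vt/C − PEEP = 34.0 − 440/23.2 − 5 = 34.0 − 18.966 − 5 = 10.034 cmH2O.
R = 10.034 / 1.2167 = 8.247 cmH2O·s/L.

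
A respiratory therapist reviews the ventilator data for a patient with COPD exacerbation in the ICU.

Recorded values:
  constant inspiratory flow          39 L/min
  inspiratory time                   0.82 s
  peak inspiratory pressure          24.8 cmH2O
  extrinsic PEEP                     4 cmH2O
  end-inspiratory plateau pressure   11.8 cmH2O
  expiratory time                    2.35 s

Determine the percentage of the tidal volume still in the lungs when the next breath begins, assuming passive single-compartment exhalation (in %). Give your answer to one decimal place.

Flow: 39 L/min ÷ 60 = 0.65 L/s.
Vt = flow × Ti = 0.65 L/s × 0.82 s × 1000 mL/L = 533.0 mL.
R = (PIP − Pplat)/V̇ = (24.8 − 11.8) / 0.65 = 13.0/0.65 = 20.0 cmH2O·s/L.
C = Vt/(Pplat − PEEP) = 533.0 / (11.8 − 4) = 533.0/7.8 = 68.333 mL/cmH2O.
τ = R × C = 20.0 × 0.06833 L/cmH2O = 1.367 s.
Fraction remaining at end-expiration = e^(−Te/τ) = e^(−2.35/1.367) = 0.1792 → 17.92%.

17.9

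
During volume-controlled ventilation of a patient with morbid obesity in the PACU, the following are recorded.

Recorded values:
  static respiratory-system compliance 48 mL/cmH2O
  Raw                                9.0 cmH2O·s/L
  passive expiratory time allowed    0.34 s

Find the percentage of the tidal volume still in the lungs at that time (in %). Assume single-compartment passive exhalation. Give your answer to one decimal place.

45.5

τ = R × C = 9.0 × 48 mL/cmH2O = 9.0 × 0.048 L/cmH2O = 0.432 s.
Passive exhalation: V(t)/V₀ = e^(−t/τ) = e^(−0.34/0.432) = 0.4552.
Fraction remaining = 0.4552 → 45.52%.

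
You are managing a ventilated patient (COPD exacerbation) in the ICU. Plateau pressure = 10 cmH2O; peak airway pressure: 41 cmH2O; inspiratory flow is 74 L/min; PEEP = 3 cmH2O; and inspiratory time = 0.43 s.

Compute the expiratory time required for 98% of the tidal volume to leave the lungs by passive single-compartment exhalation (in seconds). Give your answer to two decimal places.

Flow: 74 L/min ÷ 60 = 1.2333 L/s.
Vt = flow × Ti = 1.2333 L/s × 0.43 s × 1000 mL/L = 530.32 mL.
R = (PIP − Pplat)/V̇ = (41 − 10) / 1.2333 = 31.0/1.2333 = 25.136 cmH2O·s/L.
C = Vt/(Pplat − PEEP) = 530.32 / (10 − 3) = 530.32/7.0 = 75.76 mL/cmH2O.
τ = R × C = 25.136 × 0.07576 L/cmH2O = 1.904 s.
t = −τ·ln(1 − 0.98) = −1.904·ln(0.02) = 7.448 s.

7.45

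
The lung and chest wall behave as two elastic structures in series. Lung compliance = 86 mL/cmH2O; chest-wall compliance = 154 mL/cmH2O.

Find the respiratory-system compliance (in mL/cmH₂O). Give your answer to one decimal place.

55.2

Lung and chest wall are elastances in series: 1/Crs = 1/CL + 1/Ccw.
1/Crs = 1/86 + 1/154 = 0.01812.
Crs = 55.188 mL/cmH2O.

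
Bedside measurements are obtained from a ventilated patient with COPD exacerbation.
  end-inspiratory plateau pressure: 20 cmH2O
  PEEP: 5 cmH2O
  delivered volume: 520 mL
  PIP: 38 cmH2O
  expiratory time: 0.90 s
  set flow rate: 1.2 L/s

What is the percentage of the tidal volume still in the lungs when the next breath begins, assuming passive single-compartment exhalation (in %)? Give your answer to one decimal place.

17.7

R = (PIP − Pplat)/V̇ = (38 − 20) / 1.2 = 18.0/1.2 = 15.0 cmH2O·s/L.
C = Vt/(Pplat − PEEP) = 520.0 / (20 − 5) = 520.0/15.0 = 34.667 mL/cmH2O.
τ = R × C = 15.0 × 0.03467 L/cmH2O = 0.5201 s.
Fraction remaining at end-expiration = e^(−Te/τ) = e^(−0.90/0.5201) = 0.1772 → 17.72%.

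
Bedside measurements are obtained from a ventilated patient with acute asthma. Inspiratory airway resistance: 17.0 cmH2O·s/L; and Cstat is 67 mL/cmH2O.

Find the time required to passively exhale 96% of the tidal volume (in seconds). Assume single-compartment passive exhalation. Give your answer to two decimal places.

3.67

τ = R × C = 17.0 × 67 mL/cmH2O = 17.0 × 0.067 L/cmH2O = 1.139 s.
Exhaled fraction f = 1 − e^(−t/τ) → t = −τ·ln(1 − f) = −1.139·ln(0.04) = 3.666 s.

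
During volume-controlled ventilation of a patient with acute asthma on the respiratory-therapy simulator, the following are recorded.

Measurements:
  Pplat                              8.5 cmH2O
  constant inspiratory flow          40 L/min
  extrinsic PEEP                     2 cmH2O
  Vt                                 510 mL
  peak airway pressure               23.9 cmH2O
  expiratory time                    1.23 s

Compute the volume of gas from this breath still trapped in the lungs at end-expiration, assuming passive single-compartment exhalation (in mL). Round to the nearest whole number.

259

Flow: 40 L/min ÷ 60 = 0.6667 L/s.
R = (PIP − Pplat)/V̇ = (23.9 − 8.5) / 0.6667 = 15.4/0.6667 = 23.099 cmH2O·s/L.
C = Vt/(Pplat − PEEP) = 510.0 / (8.5 − 2) = 510.0/6.5 = 78.462 mL/cmH2O.
τ = R × C = 23.099 × 0.07846 L/cmH2O = 1.812 s.
Fraction remaining = e^(−Te/τ) = e^(−1.23/1.812) = 0.5072.
Trapped volume = 510.0 × 0.5072 = 258.67 mL.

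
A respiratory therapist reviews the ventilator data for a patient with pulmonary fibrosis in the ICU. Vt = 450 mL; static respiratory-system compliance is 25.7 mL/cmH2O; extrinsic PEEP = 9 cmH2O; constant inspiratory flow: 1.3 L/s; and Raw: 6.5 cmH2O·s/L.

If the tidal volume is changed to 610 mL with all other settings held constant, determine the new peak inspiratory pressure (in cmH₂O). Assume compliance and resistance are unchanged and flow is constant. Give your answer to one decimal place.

PIP = Vt/C + R·V̇ + PEEP (constant-flow equation of motion).
Only the elastic term changes: ΔPIP = ΔVt / C = (610 − 450) / 25.7 = 6.226 cmH2O.
Original PIP = 450/25.7 + 6.5×1.3 + 9 = 34.96 cmH2O; new PIP = 34.96 + (6.226) = 41.186 cmH2O.

41.2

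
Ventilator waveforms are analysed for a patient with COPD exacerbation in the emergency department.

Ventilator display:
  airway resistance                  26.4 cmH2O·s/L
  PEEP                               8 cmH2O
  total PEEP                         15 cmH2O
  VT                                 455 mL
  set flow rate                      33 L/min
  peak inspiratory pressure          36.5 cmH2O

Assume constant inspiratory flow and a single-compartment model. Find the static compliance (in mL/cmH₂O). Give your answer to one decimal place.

Flow: 33 L/min ÷ 60 = 0.55 L/s.
Total PEEP = 15 cmH2O (set 8 + intrinsic 7); this is the baseline alveolar pressure.
Equation of motion (constant flow): PIP = Vt/C + R·V̇ + PEEP.
Vt/C = PIP − R·V̇ − PEEP = 36.5 − 26.4×0.55 − 15 = 36.5 − 14.52 − 15 = 6.98 cmH2O.
C = Vt / 6.98 = 455 / 6.98 = 65.186 mL/cmH2O.

65.2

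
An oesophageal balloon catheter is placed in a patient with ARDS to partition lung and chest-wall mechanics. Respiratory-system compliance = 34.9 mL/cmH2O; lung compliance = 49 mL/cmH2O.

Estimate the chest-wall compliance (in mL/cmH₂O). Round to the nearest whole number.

121

1/Ccw = 1/Crs − 1/CL.
1/Ccw = 1/34.9 − 1/49 = 0.008245.
Ccw = 121.29 mL/cmH2O.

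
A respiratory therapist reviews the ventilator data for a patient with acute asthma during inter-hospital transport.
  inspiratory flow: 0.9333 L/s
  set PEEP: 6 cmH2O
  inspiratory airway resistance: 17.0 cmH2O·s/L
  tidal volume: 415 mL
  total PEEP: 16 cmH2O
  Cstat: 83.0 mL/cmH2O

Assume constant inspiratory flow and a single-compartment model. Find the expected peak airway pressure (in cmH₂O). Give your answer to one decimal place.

Total PEEP = 16 cmH2O (set 6 + intrinsic 10); this is the baseline alveolar pressure.
Equation of motion (constant flow): PIP = Vt/C + R·V̇ + PEEP.
PIP = 415/83.0 + 17.0×0.9333 + 16 = 5.0 + 15.866 + 16 = 36.866 cmH2O.

36.9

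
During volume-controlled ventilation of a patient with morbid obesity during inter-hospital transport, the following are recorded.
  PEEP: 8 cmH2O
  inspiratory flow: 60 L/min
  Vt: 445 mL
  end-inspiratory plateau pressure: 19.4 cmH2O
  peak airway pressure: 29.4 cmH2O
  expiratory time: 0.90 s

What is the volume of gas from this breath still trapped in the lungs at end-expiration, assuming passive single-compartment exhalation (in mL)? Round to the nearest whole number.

44

Flow: 60 L/min ÷ 60 = 1 L/s.
R = (PIP − Pplat)/V̇ = (29.4 − 19.4) / 1 = 10.0/1 = 10.0 cmH2O·s/L.
C = Vt/(Pplat − PEEP) = 445.0 / (19.4 − 8) = 445.0/11.4 = 39.035 mL/cmH2O.
τ = R × C = 10.0 × 0.03904 L/cmH2O = 0.3904 s.
Fraction remaining = e^(−Te/τ) = e^(−0.90/0.3904) = 0.09973.
Trapped volume = 445.0 × 0.09973 = 44.38 mL.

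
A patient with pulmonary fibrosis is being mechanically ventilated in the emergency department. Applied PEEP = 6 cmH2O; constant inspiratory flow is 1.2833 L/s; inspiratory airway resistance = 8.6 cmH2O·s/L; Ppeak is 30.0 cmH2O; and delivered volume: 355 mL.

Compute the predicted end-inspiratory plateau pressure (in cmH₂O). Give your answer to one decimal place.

19.0

Pplat = PIP − Raw × flow = 30.0 − 8.6 × 1.2833 = 30.0 − 11.036 = 18.964 cmH2O.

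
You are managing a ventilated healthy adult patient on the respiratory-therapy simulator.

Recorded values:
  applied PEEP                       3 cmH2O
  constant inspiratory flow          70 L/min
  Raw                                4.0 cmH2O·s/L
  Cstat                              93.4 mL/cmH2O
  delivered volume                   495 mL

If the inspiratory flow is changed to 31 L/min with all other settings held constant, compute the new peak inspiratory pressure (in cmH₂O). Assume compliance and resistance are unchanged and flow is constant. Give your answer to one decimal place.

Flow: 70 L/min ÷ 60 = 1.1667 L/s.
New flow: 31 L/min ÷ 60 = 0.5167 L/s.
PIP = Vt/C + R·V̇ + PEEP (constant-flow equation of motion).
Only the resistive term changes: ΔPIP = R × ΔV̇ = 4.0 × (0.5167 − 1.1667) = 4.0 × -0.65 = -2.6 cmH2O.
Original PIP = 495/93.4 + 4.0×1.1667 + 3 = 12.967 cmH2O; new PIP = 12.967 + (-2.6) = 10.367 cmH2O.

10.4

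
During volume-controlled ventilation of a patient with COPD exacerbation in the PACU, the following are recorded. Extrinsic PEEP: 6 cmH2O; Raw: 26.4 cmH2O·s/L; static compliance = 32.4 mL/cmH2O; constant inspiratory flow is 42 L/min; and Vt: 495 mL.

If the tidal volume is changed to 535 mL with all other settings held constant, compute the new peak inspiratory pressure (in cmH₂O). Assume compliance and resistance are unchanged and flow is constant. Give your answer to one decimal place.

41.0

Flow: 42 L/min ÷ 60 = 0.7 L/s.
PIP = Vt/C + R·V̇ + PEEP (constant-flow equation of motion).
Only the elastic term changes: ΔPIP = ΔVt / C = (535 − 495) / 32.4 = 1.235 cmH2O.
Original PIP = 495/32.4 + 26.4×0.7 + 6 = 39.758 cmH2O; new PIP = 39.758 + (1.235) = 40.993 cmH2O.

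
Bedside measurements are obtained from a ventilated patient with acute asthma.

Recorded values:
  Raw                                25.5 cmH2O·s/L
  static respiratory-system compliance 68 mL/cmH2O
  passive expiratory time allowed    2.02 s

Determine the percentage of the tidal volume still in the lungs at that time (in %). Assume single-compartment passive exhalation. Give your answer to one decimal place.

31.2

τ = R × C = 25.5 × 68 mL/cmH2O = 25.5 × 0.068 L/cmH2O = 1.734 s.
Passive exhalation: V(t)/V₀ = e^(−t/τ) = e^(−2.02/1.734) = 0.3119.
Fraction remaining = 0.3119 → 31.19%.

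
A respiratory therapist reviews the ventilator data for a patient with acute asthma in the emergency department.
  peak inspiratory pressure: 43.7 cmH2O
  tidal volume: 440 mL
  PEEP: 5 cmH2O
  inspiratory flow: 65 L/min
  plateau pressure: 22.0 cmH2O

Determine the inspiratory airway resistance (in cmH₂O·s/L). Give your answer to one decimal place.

20.0

Flow: 65 L/min ÷ 60 = 1.0833 L/s.
Raw = (PIP − Pplat) / flow = (43.7 − 22.0) / 1.0833 = 21.7 / 1.0833 = 20.031 cmH2O·s/L.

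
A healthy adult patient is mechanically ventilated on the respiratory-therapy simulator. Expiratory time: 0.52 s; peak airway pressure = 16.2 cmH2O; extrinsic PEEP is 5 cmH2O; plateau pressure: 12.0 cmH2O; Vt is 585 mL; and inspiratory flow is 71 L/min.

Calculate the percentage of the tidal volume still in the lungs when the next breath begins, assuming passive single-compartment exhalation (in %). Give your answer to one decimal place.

Flow: 71 L/min ÷ 60 = 1.1833 L/s.
R = (PIP − Pplat)/V̇ = (16.2 − 12.0) / 1.1833 = 4.2/1.1833 = 3.549 cmH2O·s/L.
C = Vt/(Pplat − PEEP) = 585.0 / (12.0 − 5) = 585.0/7.0 = 83.571 mL/cmH2O.
τ = R × C = 3.549 × 0.08357 L/cmH2O = 0.2966 s.
Fraction remaining at end-expiration = e^(−Te/τ) = e^(−0.52/0.2966) = 0.1732 → 17.32%.

17.3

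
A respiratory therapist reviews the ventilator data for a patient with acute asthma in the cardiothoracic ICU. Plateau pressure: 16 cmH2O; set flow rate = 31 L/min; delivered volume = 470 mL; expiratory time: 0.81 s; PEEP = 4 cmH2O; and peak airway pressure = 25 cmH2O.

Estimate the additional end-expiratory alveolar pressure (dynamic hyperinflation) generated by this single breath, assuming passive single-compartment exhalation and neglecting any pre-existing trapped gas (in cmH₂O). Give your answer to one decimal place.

3.7

Flow: 31 L/min ÷ 60 = 0.5167 L/s.
R = (PIP − Pplat)/V̇ = (25 − 16) / 0.5167 = 9.0/0.5167 = 17.418 cmH2O·s/L.
C = Vt/(Pplat − PEEP) = 470.0 / (16 − 4) = 470.0/12.0 = 39.167 mL/cmH2O.
τ = R × C = 17.418 × 0.03917 L/cmH2O = 0.6823 s.
Fraction remaining = e^(−Te/τ) = e^(−0.81/0.6823) = 0.3051; trapped volume = 470.0 × 0.3051 = 143.4 mL.
Additional alveolar pressure from trapping ≈ V_trapped / C = 143.4 / 39.167 = 3.661 cmH2O.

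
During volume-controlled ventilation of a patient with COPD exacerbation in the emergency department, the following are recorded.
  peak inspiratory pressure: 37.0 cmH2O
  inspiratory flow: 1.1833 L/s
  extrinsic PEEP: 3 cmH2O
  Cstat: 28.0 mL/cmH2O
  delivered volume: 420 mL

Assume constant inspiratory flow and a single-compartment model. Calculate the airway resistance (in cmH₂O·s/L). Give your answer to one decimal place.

16.1

Equation of motion (constant flow): PIP = Vt/C + R·V̇ + PEEP.
R·V̇ = PIP − Vt/C − PEEP = 37.0 − 420/28.0 − 3 = 37.0 − 15.0 − 3 = 19.0 cmH2O.
R = 19.0 / 1.1833 = 16.057 cmH2O·s/L.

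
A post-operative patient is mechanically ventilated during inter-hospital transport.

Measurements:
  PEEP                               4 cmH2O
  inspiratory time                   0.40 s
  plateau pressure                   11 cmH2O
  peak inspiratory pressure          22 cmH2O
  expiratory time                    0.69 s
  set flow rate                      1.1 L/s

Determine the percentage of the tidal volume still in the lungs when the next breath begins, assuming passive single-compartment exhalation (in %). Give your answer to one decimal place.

Vt = flow × Ti = 1.1 L/s × 0.40 s × 1000 mL/L = 440.0 mL.
R = (PIP − Pplat)/V̇ = (22 − 11) / 1.1 = 11.0/1.1 = 10.0 cmH2O·s/L.
C = Vt/(Pplat − PEEP) = 440.0 / (11 − 4) = 440.0/7.0 = 62.857 mL/cmH2O.
τ = R × C = 10.0 × 0.06286 L/cmH2O = 0.6286 s.
Fraction remaining at end-expiration = e^(−Te/τ) = e^(−0.69/0.6286) = 0.3336 → 33.36%.

33.4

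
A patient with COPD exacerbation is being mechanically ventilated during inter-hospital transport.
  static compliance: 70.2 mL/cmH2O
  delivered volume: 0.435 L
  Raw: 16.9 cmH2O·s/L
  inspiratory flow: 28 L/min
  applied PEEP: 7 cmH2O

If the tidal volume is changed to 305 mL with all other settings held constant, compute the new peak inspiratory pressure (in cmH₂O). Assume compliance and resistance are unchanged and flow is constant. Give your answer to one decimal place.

Flow: 28 L/min ÷ 60 = 0.4667 L/s.
PIP = Vt/C + R·V̇ + PEEP (constant-flow equation of motion).
Only the elastic term changes: ΔPIP = ΔVt / C = (305 − 435) / 70.2 = -1.852 cmH2O.
Original PIP = 435/70.2 + 16.9×0.4667 + 7 = 21.084 cmH2O; new PIP = 21.084 + (-1.852) = 19.232 cmH2O.

19.2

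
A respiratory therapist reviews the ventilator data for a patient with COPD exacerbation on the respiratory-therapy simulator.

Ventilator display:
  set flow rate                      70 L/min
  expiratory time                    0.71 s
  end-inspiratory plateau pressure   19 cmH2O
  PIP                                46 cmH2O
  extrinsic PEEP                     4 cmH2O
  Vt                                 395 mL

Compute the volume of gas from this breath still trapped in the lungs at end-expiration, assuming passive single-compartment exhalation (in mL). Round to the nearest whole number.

Flow: 70 L/min ÷ 60 = 1.1667 L/s.
R = (PIP − Pplat)/V̇ = (46 − 19) / 1.1667 = 27.0/1.1667 = 23.142 cmH2O·s/L.
C = Vt/(Pplat − PEEP) = 395.0 / (19 − 4) = 395.0/15.0 = 26.333 mL/cmH2O.
τ = R × C = 23.142 × 0.02633 L/cmH2O = 0.6093 s.
Fraction remaining = e^(−Te/τ) = e^(−0.71/0.6093) = 0.3118.
Trapped volume = 395.0 × 0.3118 = 123.16 mL.

123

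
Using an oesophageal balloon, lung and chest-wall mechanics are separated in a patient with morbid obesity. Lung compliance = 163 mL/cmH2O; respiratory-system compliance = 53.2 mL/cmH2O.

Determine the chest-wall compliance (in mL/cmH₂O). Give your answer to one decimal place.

1/Ccw = 1/Crs − 1/CL.
1/Ccw = 1/53.2 − 1/163 = 0.01266.
Ccw = 78.989 mL/cmH2O.

79.0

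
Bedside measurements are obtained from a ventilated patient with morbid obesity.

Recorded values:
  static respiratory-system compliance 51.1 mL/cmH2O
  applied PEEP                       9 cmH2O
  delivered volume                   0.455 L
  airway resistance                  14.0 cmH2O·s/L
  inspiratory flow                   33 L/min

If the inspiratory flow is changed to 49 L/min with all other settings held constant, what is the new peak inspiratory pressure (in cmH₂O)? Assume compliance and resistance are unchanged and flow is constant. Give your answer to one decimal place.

29.3

Flow: 33 L/min ÷ 60 = 0.55 L/s.
New flow: 49 L/min ÷ 60 = 0.8167 L/s.
PIP = Vt/C + R·V̇ + PEEP (constant-flow equation of motion).
Only the resistive term changes: ΔPIP = R × ΔV̇ = 14.0 × (0.8167 − 0.55) = 14.0 × 0.2667 = 3.734 cmH2O.
Original PIP = 455/51.1 + 14.0×0.55 + 9 = 25.604 cmH2O; new PIP = 25.604 + (3.734) = 29.338 cmH2O.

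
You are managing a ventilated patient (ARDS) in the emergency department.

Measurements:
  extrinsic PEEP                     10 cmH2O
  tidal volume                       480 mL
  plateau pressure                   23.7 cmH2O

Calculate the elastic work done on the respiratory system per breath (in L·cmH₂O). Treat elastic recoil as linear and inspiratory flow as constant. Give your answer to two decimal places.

Elastic work ≈ ½ × (Pplat − PEEP) × Vt = 0.5 × (23.7 − 10) × 0.480 L = 0.5 × 13.7 × 0.480 = 3.288 L·cmH2O.

3.29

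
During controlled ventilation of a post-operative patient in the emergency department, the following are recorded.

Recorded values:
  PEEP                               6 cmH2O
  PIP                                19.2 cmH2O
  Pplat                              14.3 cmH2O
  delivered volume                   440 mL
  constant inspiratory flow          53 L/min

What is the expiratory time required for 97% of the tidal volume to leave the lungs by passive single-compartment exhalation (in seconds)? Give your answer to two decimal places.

Flow: 53 L/min ÷ 60 = 0.8833 L/s.
R = (PIP − Pplat)/V̇ = (19.2 − 14.3) / 0.8833 = 4.9/0.8833 = 5.547 cmH2O·s/L.
C = Vt/(Pplat − PEEP) = 440.0 / (14.3 − 6) = 440.0/8.3 = 53.012 mL/cmH2O.
τ = R × C = 5.547 × 0.05301 L/cmH2O = 0.294 s.
t = −τ·ln(1 − 0.97) = −0.294·ln(0.03) = 1.031 s.

1.03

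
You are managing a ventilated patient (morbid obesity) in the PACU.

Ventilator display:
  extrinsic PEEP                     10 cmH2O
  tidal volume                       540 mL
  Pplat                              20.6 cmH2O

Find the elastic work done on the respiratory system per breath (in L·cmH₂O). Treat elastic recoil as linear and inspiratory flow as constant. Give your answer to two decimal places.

2.86

Elastic work ≈ ½ × (Pplat − PEEP) × Vt = 0.5 × (20.6 − 10) × 0.540 L = 0.5 × 10.6 × 0.540 = 2.862 L·cmH2O.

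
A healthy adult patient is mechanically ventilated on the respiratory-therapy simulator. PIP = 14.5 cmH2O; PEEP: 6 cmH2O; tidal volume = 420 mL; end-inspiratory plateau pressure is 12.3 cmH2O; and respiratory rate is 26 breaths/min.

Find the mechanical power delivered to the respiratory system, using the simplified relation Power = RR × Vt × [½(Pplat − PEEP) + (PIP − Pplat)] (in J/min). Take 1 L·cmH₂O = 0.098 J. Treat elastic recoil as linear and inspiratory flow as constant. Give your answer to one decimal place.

5.7

Per-breath work = Vt × [½(Pplat−PEEP) + (PIP−Pplat)] = 0.420 × [0.5×6.3 + 2.2] = 0.420 × 5.35 = 2.247 L·cmH2O.
Power = 26 × 2.247 = 58.422 L·cmH2O/min.
× 0.098 J/(L·cmH2O) → 5.725 J/min.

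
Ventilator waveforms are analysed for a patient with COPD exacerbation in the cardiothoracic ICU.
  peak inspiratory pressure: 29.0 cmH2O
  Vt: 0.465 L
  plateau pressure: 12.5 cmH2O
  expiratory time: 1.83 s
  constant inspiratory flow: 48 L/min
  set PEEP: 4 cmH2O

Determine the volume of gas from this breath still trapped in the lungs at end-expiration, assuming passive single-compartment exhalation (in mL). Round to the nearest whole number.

92

Flow: 48 L/min ÷ 60 = 0.8 L/s.
R = (PIP − Pplat)/V̇ = (29.0 − 12.5) / 0.8 = 16.5/0.8 = 20.625 cmH2O·s/L.
C = Vt/(Pplat − PEEP) = 465.0 / (12.5 − 4) = 465.0/8.5 = 54.706 mL/cmH2O.
τ = R × C = 20.625 × 0.05471 L/cmH2O = 1.128 s.
Fraction remaining = e^(−Te/τ) = e^(−1.83/1.128) = 0.1974.
Trapped volume = 465.0 × 0.1974 = 91.791 mL.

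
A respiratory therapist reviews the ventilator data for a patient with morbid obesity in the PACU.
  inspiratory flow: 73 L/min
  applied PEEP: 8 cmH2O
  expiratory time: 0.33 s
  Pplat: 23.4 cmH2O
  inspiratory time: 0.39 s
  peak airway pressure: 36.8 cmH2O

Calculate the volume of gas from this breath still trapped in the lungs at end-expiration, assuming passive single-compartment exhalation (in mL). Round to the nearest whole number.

179

Flow: 73 L/min ÷ 60 = 1.2167 L/s.
Vt = flow × Ti = 1.2167 L/s × 0.39 s × 1000 mL/L = 474.51 mL.
R = (PIP − Pplat)/V̇ = (36.8 − 23.4) / 1.2167 = 13.4/1.2167 = 11.013 cmH2O·s/L.
C = Vt/(Pplat − PEEP) = 474.51 / (23.4 − 8) = 474.51/15.4 = 30.812 mL/cmH2O.
τ = R × C = 11.013 × 0.03081 L/cmH2O = 0.3393 s.
Fraction remaining = e^(−Te/τ) = e^(−0.33/0.3393) = 0.3781.
Trapped volume = 474.51 × 0.3781 = 179.41 mL.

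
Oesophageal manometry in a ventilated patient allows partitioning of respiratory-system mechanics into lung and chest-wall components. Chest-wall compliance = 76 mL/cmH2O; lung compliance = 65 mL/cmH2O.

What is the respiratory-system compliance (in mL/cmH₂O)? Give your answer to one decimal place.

Lung and chest wall are elastances in series: 1/Crs = 1/CL + 1/Ccw.
1/Crs = 1/65 + 1/76 = 0.02854.
Crs = 35.039 mL/cmH2O.

35.0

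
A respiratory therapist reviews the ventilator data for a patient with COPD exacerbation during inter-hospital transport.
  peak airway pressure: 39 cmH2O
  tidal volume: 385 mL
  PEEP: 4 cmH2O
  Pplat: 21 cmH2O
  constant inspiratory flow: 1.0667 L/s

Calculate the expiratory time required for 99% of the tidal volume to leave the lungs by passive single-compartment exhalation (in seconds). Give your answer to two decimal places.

R = (PIP − Pplat)/V̇ = (39 − 21) / 1.0667 = 18.0/1.0667 = 16.874 cmH2O·s/L.
C = Vt/(Pplat − PEEP) = 385.0 / (21 − 4) = 385.0/17.0 = 22.647 mL/cmH2O.
τ = R × C = 16.874 × 0.02265 L/cmH2O = 0.3822 s.
t = −τ·ln(1 − 0.99) = −0.3822·ln(0.01) = 1.76 s.

1.76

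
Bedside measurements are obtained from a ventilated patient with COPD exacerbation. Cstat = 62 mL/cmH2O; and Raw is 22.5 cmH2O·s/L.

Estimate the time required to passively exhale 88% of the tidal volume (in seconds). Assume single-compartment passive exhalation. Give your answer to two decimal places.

2.96

τ = R × C = 22.5 × 62 mL/cmH2O = 22.5 × 0.062 L/cmH2O = 1.395 s.
Exhaled fraction f = 1 − e^(−t/τ) → t = −τ·ln(1 − f) = −1.395·ln(0.12) = 2.958 s.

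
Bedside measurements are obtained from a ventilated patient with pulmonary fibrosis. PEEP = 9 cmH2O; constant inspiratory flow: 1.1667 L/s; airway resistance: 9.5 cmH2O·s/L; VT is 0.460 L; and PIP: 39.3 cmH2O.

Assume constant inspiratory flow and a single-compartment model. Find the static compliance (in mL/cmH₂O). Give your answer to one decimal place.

23.9

Equation of motion (constant flow): PIP = Vt/C + R·V̇ + PEEP.
Vt/C = PIP − R·V̇ − PEEP = 39.3 − 9.5×1.1667 − 9 = 39.3 − 11.084 − 9 = 19.216 cmH2O.
C = Vt / 19.216 = 460 / 19.216 = 23.938 mL/cmH2O.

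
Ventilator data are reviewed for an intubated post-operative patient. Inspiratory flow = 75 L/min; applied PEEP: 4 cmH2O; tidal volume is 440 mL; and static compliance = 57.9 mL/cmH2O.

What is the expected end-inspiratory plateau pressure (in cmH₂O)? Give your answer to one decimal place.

11.6

Pplat = PEEP + Vt / Cstat = 4 + 440 / 57.9 = 4 + 7.599 = 11.599 cmH2O.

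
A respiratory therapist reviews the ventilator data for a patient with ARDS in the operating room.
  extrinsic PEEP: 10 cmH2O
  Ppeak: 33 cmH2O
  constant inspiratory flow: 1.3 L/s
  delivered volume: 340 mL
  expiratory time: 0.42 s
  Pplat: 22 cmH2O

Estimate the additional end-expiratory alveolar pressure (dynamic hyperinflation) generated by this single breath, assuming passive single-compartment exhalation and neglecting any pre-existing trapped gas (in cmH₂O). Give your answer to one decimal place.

R = (PIP − Pplat)/V̇ = (33 − 22) / 1.3 = 11.0/1.3 = 8.462 cmH2O·s/L.
C = Vt/(Pplat − PEEP) = 340.0 / (22 − 10) = 340.0/12.0 = 28.333 mL/cmH2O.
τ = R × C = 8.462 × 0.02833 L/cmH2O = 0.2397 s.
Fraction remaining = e^(−Te/τ) = e^(−0.42/0.2397) = 0.1734; trapped volume = 340.0 × 0.1734 = 58.956 mL.
Additional alveolar pressure from trapping ≈ V_trapped / C = 58.956 / 28.333 = 2.081 cmH2O.

2.1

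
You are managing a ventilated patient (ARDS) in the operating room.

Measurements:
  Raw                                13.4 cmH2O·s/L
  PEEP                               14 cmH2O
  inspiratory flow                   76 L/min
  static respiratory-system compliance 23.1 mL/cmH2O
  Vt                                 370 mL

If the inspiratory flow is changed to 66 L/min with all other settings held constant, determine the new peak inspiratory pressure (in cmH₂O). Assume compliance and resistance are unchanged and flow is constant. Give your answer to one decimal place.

Flow: 76 L/min ÷ 60 = 1.2667 L/s.
New flow: 66 L/min ÷ 60 = 1.1 L/s.
PIP = Vt/C + R·V̇ + PEEP (constant-flow equation of motion).
Only the resistive term changes: ΔPIP = R × ΔV̇ = 13.4 × (1.1 − 1.2667) = 13.4 × -0.1667 = -2.234 cmH2O.
Original PIP = 370/23.1 + 13.4×1.2667 + 14 = 46.991 cmH2O; new PIP = 46.991 + (-2.234) = 44.757 cmH2O.

44.8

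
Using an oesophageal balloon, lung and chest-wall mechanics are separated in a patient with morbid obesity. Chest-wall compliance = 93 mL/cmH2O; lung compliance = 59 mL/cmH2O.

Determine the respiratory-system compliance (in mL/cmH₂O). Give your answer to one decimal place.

Lung and chest wall are elastances in series: 1/Crs = 1/CL + 1/Ccw.
1/Crs = 1/59 + 1/93 = 0.0277.
Crs = 36.101 mL/cmH2O.

36.1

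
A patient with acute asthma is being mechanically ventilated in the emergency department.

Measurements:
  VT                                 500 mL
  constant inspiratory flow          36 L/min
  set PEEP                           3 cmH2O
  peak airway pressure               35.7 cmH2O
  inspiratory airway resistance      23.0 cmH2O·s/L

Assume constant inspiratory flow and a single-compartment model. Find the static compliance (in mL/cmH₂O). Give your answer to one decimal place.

Flow: 36 L/min ÷ 60 = 0.6 L/s.
Equation of motion (constant flow): PIP = Vt/C + R·V̇ + PEEP.
Vt/C = PIP − R·V̇ − PEEP = 35.7 − 23.0×0.6 − 3 = 35.7 − 13.8 − 3 = 18.9 cmH2O.
C = Vt / 18.9 = 500 / 18.9 = 26.455 mL/cmH2O.

26.5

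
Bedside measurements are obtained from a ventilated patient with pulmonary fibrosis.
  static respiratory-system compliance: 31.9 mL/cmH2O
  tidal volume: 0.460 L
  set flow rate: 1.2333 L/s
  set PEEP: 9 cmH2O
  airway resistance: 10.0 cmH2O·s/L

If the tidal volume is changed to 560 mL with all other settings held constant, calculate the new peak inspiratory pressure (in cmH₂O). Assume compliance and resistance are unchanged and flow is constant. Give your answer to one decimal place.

38.9

PIP = Vt/C + R·V̇ + PEEP (constant-flow equation of motion).
Only the elastic term changes: ΔPIP = ΔVt / C = (560 − 460) / 31.9 = 3.135 cmH2O.
Original PIP = 460/31.9 + 10.0×1.2333 + 9 = 35.753 cmH2O; new PIP = 35.753 + (3.135) = 38.888 cmH2O.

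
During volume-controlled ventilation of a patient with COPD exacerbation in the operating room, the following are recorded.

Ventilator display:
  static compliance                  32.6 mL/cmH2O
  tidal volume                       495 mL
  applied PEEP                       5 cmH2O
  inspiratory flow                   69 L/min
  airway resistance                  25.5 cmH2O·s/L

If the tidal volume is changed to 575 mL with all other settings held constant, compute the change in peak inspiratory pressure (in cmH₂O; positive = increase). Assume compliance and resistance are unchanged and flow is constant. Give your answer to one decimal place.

PIP = Vt/C + R·V̇ + PEEP (constant-flow equation of motion).
Only the elastic term changes: ΔPIP = ΔVt / C = (575 − 495) / 32.6 = 2.454 cmH2O.

2.5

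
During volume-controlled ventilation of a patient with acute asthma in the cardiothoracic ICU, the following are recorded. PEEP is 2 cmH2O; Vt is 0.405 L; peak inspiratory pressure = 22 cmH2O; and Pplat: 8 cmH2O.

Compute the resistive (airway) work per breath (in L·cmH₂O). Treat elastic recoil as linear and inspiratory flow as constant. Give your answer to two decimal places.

5.67

With constant inspiratory flow the resistive pressure is constant at PIP − Pplat = 22 − 8 = 14.0 cmH2O, so resistive work = 14.0 × 0.405 = 5.67 L·cmH2O.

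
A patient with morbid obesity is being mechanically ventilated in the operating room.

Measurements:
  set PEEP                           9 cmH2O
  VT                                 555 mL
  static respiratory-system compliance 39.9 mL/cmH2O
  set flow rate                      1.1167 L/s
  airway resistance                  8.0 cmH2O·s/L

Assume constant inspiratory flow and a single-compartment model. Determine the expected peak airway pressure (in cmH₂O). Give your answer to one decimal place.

31.8

Equation of motion (constant flow): PIP = Vt/C + R·V̇ + PEEP.
PIP = 555/39.9 + 8.0×1.1167 + 9 = 13.91 + 8.934 + 9 = 31.844 cmH2O.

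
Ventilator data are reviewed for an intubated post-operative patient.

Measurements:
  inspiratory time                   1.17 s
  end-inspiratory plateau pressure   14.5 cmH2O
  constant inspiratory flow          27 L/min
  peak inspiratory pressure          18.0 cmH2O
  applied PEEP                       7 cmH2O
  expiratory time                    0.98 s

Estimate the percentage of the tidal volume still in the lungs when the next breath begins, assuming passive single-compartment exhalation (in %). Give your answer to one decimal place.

16.6

Flow: 27 L/min ÷ 60 = 0.45 L/s.
Vt = flow × Ti = 0.45 L/s × 1.17 s × 1000 mL/L = 526.5 mL.
R = (PIP − Pplat)/V̇ = (18.0 − 14.5) / 0.45 = 3.5/0.45 = 7.778 cmH2O·s/L.
C = Vt/(Pplat − PEEP) = 526.5 / (14.5 − 7) = 526.5/7.5 = 70.2 mL/cmH2O.
τ = R × C = 7.778 × 0.0702 L/cmH2O = 0.546 s.
Fraction remaining at end-expiration = e^(−Te/τ) = e^(−0.98/0.546) = 0.1661 → 16.61%.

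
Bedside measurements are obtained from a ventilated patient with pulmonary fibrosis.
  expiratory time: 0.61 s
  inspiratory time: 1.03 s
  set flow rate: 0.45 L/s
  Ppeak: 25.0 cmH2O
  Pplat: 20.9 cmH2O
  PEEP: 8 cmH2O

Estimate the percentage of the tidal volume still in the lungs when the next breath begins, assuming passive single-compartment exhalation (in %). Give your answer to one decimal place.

Vt = flow × Ti = 0.45 L/s × 1.03 s × 1000 mL/L = 463.5 mL.
R = (PIP − Pplat)/V̇ = (25.0 − 20.9) / 0.45 = 4.1/0.45 = 9.111 cmH2O·s/L.
C = Vt/(Pplat − PEEP) = 463.5 / (20.9 − 8) = 463.5/12.9 = 35.93 mL/cmH2O.
τ = R × C = 9.111 × 0.03593 L/cmH2O = 0.3274 s.
Fraction remaining at end-expiration = e^(−Te/τ) = e^(−0.61/0.3274) = 0.1552 → 15.52%.

15.5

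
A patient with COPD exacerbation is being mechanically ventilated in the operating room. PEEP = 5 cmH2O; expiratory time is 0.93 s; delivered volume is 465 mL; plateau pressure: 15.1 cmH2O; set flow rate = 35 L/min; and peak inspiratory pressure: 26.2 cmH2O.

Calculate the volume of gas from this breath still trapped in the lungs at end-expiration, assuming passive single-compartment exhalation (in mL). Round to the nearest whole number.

Flow: 35 L/min ÷ 60 = 0.5833 L/s.
R = (PIP − Pplat)/V̇ = (26.2 − 15.1) / 0.5833 = 11.1/0.5833 = 19.03 cmH2O·s/L.
C = Vt/(Pplat − PEEP) = 465.0 / (15.1 − 5) = 465.0/10.1 = 46.04 mL/cmH2O.
τ = R × C = 19.03 × 0.04604 L/cmH2O = 0.8761 s.
Fraction remaining = e^(−Te/τ) = e^(−0.93/0.8761) = 0.3459.
Trapped volume = 465.0 × 0.3459 = 160.84 mL.

161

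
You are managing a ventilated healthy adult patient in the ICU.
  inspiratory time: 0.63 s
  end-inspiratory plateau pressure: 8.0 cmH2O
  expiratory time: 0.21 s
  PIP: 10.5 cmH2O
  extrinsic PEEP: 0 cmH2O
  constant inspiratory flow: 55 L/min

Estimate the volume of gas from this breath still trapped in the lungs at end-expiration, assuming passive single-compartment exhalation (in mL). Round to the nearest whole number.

Flow: 55 L/min ÷ 60 = 0.9167 L/s.
Vt = flow × Ti = 0.9167 L/s × 0.63 s × 1000 mL/L = 577.52 mL.
R = (PIP − Pplat)/V̇ = (10.5 − 8.0) / 0.9167 = 2.5/0.9167 = 2.727 cmH2O·s/L.
C = Vt/(Pplat − PEEP) = 577.52 / (8.0 − 0) = 577.52/8.0 = 72.19 mL/cmH2O.
τ = R × C = 2.727 × 0.07219 L/cmH2O = 0.1969 s.
Fraction remaining = e^(−Te/τ) = e^(−0.21/0.1969) = 0.3442.
Trapped volume = 577.52 × 0.3442 = 198.78 mL.

199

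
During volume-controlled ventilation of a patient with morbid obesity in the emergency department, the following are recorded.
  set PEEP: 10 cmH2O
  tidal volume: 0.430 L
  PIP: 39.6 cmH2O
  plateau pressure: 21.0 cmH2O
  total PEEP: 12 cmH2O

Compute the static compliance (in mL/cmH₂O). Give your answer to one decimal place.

47.8

End-expiratory occlusion gives total PEEP = 12 cmH2O (intrinsic PEEP = 12 − 10 = 2). Use total PEEP for the elastic gradient.
Cstat = Vt / (Pplat − PEEPtotal) = 430 / (21.0 − 12) = 430 / 9.0 = 47.778 mL/cmH2O.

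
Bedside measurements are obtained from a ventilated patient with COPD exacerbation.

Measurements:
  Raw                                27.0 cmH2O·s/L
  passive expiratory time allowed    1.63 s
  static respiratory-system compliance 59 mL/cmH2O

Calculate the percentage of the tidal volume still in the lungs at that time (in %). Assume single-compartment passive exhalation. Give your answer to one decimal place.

τ = R × C = 27.0 × 59 mL/cmH2O = 27.0 × 0.059 L/cmH2O = 1.593 s.
Passive exhalation: V(t)/V₀ = e^(−t/τ) = e^(−1.63/1.593) = 0.3594.
Fraction remaining = 0.3594 → 35.94%.

35.9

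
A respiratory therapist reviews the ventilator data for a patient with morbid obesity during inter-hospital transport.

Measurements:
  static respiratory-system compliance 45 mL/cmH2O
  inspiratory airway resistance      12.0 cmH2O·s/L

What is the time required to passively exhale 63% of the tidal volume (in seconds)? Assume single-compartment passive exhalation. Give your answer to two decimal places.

τ = R × C = 12.0 × 45 mL/cmH2O = 12.0 × 0.045 L/cmH2O = 0.54 s.
Exhaled fraction f = 1 − e^(−t/τ) → t = −τ·ln(1 − f) = −0.54·ln(0.37) = 0.5369 s.

0.54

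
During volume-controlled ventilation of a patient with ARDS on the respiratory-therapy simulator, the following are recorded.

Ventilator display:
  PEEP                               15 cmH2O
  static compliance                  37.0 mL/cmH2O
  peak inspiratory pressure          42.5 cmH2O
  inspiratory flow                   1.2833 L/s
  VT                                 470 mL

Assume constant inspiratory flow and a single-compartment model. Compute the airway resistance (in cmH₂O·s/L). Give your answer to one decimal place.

Equation of motion (constant flow): PIP = Vt/C + R·V̇ + PEEP.
R·V̇ = PIP − Vt/C − PEEP = 42.5 − 470/37.0 − 15 = 42.5 − 12.703 − 15 = 14.797 cmH2O.
R = 14.797 / 1.2833 = 11.53 cmH2O·s/L.

11.5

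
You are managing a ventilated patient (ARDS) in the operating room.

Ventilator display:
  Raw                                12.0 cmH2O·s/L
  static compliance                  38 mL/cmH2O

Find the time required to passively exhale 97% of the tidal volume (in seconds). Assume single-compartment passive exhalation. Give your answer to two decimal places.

1.60

τ = R × C = 12.0 × 38 mL/cmH2O = 12.0 × 0.038 L/cmH2O = 0.456 s.
Exhaled fraction f = 1 − e^(−t/τ) → t = −τ·ln(1 − f) = −0.456·ln(0.03) = 1.599 s.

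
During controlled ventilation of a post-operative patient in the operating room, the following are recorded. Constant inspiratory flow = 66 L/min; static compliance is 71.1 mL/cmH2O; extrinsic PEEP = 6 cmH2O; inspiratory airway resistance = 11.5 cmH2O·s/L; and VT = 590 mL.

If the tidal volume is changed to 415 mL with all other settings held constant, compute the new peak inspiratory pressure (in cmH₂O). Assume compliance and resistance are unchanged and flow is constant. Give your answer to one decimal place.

24.5

Flow: 66 L/min ÷ 60 = 1.1 L/s.
PIP = Vt/C + R·V̇ + PEEP (constant-flow equation of motion).
Only the elastic term changes: ΔPIP = ΔVt / C = (415 − 590) / 71.1 = -2.461 cmH2O.
Original PIP = 590/71.1 + 11.5×1.1 + 6 = 26.948 cmH2O; new PIP = 26.948 + (-2.461) = 24.487 cmH2O.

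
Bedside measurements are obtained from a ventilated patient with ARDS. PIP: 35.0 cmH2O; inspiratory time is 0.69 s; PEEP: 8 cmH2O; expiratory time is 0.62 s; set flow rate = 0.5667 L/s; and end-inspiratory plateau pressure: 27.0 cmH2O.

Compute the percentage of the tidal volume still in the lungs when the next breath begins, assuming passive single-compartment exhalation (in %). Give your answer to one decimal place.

11.8

Vt = flow × Ti = 0.5667 L/s × 0.69 s × 1000 mL/L = 391.02 mL.
R = (PIP − Pplat)/V̇ = (35.0 − 27.0) / 0.5667 = 8.0/0.5667 = 14.117 cmH2O·s/L.
C = Vt/(Pplat − PEEP) = 391.02 / (27.0 − 8) = 391.02/19.0 = 20.58 mL/cmH2O.
τ = R × C = 14.117 × 0.02058 L/cmH2O = 0.2905 s.
Fraction remaining at end-expiration = e^(−Te/τ) = e^(−0.62/0.2905) = 0.1183 → 11.83%.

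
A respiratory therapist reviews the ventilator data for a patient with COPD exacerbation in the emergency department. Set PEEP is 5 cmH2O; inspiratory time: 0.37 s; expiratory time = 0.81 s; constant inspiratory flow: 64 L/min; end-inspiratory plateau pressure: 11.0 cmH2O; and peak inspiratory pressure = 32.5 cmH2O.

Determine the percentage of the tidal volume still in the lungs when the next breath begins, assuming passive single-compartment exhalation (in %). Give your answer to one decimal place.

54.3

Flow: 64 L/min ÷ 60 = 1.0667 L/s.
Vt = flow × Ti = 1.0667 L/s × 0.37 s × 1000 mL/L = 394.68 mL.
R = (PIP − Pplat)/V̇ = (32.5 − 11.0) / 1.0667 = 21.5/1.0667 = 20.156 cmH2O·s/L.
C = Vt/(Pplat − PEEP) = 394.68 / (11.0 − 5) = 394.68/6.0 = 65.78 mL/cmH2O.
τ = R × C = 20.156 × 0.06578 L/cmH2O = 1.326 s.
Fraction remaining at end-expiration = e^(−Te/τ) = e^(−0.81/1.326) = 0.5429 → 54.29%.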